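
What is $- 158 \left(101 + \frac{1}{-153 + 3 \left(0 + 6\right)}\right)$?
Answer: $- \frac{2154172}{135} \approx -15957.0$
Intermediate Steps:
$- 158 \left(101 + \frac{1}{-153 + 3 \left(0 + 6\right)}\right) = - 158 \left(101 + \frac{1}{-153 + 3 \cdot 6}\right) = - 158 \left(101 + \frac{1}{-153 + 18}\right) = - 158 \left(101 + \frac{1}{-135}\right) = - 158 \left(101 - \frac{1}{135}\right) = \left(-158\right) \frac{13634}{135} = - \frac{2154172}{135}$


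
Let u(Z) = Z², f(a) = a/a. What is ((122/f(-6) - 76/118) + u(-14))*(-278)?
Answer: -5205272/59 ≈ -88225.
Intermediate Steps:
f(a) = 1
((122/f(-6) - 76/118) + u(-14))*(-278) = ((122/1 - 76/118) + (-14)²)*(-278) = ((122*1 - 76*1/118) + 196)*(-278) = ((122 - 38/59) + 196)*(-278) = (7160/59 + 196)*(-278) = (18724/59)*(-278) = -5205272/59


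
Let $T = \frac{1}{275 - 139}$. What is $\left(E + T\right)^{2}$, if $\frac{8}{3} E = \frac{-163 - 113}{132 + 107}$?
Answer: $\frac{191462569}{1056510016} \approx 0.18122$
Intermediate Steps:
$E = - \frac{207}{478}$ ($E = \frac{3 \frac{-163 - 113}{132 + 107}}{8} = \frac{3 \left(- \frac{276}{239}\right)}{8} = \frac{3 \left(\left(-276\right) \frac{1}{239}\right)}{8} = \frac{3}{8} \left(- \frac{276}{239}\right) = - \frac{207}{478} \approx -0.43305$)
$T = \frac{1}{136} \approx 0.0073529$
$\left(E + T\right)^{2} = \left(- \frac{207}{478} + \frac{1}{136}\right)^{2} = \left(- \frac{13837}{32504}\right)^{2} = \frac{191462569}{1056510016}$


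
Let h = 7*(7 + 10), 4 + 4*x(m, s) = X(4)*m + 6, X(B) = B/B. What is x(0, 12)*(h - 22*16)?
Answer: -233/2 ≈ -116.50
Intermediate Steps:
X(B) = 1
x(m, s) = ½ + m/4 (x(m, s) = -1 + (1*m + 6)/4 = -1 + (m + 6)/4 = -1 + (6 + m)/4 = -1 + (3/2 + m/4) = ½ + m/4)
h = 119 (h = 7*17 = 119)
x(0, 12)*(h - 22*16) = (½ + (¼)*0)*(119 - 22*16) = (½ + 0)*(119 - 352) = (½)*(-233) = -233/2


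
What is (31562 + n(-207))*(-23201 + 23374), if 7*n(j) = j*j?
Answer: 45634459/7 ≈ 6.5192e+6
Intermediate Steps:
n(j) = j**2/7 (n(j) = (j*j)/7 = j**2/7)
(31562 + n(-207))*(-23201 + 23374) = (31562 + (1/7)*(-207)**2)*(-23201 + 23374) = (31562 + (1/7)*42849)*173 = (31562 + 42849/7)*173 = (263783/7)*173 = 45634459/7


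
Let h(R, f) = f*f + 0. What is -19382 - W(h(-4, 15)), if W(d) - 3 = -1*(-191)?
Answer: -19576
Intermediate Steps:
h(R, f) = f**2 (h(R, f) = f**2 + 0 = f**2)
W(d) = 194 (W(d) = 3 - 1*(-191) = 3 + 191 = 194)
-19382 - W(h(-4, 15)) = -19382 - 1*194 = -19382 - 194 = -19576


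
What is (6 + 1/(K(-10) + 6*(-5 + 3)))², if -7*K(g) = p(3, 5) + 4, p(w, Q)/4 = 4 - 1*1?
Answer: 351649/10000 ≈ 35.165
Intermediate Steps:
p(w, Q) = 12 (p(w, Q) = 4*(4 - 1*1) = 4*(4 - 1) = 4*3 = 12)
K(g) = -16/7 (K(g) = -(12 + 4)/7 = -⅐*16 = -16/7)
(6 + 1/(K(-10) + 6*(-5 + 3)))² = (6 + 1/(-16/7 + 6*(-5 + 3)))² = (6 + 1/(-16/7 + 6*(-2)))² = (6 + 1/(-16/7 - 12))² = (6 + 1/(-100/7))² = (6 - 7/100)² = (593/100)² = 351649/10000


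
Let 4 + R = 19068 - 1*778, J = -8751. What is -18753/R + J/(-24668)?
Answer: -151289109/225539524 ≈ -0.67079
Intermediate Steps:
R = 18286 (R = -4 + (19068 - 1*778) = -4 + (19068 - 778) = -4 + 18290 = 18286)
-18753/R + J/(-24668) = -18753/18286 - 8751/(-24668) = -18753*1/18286 - 8751*(-1/24668) = -18753/18286 + 8751/24668 = -151289109/225539524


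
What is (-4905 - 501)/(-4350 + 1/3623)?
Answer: 19585938/15760049 ≈ 1.2428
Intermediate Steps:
(-4905 - 501)/(-4350 + 1/3623) = -5406/(-4350 + 1/3623) = -5406/(-15760049/3623) = -5406*(-3623/15760049) = 19585938/15760049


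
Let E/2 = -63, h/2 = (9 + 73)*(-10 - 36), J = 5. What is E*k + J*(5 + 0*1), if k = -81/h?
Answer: 89197/3772 ≈ 23.647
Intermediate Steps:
h = -7544 (h = 2*((9 + 73)*(-10 - 36)) = 2*(82*(-46)) = 2*(-3772) = -7544)
E = -126 (E = 2*(-63) = -126)
k = 81/7544 (k = -81/(-7544) = -81*(-1/7544) = 81/7544 ≈ 0.010737)
E*k + J*(5 + 0*1) = -126*81/7544 + 5*(5 + 0*1) = -5103/3772 + 5*(5 + 0) = -5103/3772 + 5*5 = -5103/3772 + 25 = 89197/3772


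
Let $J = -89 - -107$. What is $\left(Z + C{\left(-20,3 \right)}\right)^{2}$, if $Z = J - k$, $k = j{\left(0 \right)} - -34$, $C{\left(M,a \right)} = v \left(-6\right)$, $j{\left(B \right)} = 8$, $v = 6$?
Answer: $3600$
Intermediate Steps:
$C{\left(M,a \right)} = -36$ ($C{\left(M,a \right)} = 6 \left(-6\right) = -36$)
$k = 42$ ($k = 8 - -34 = 8 + \left(-5 + 39\right) = 8 + 34 = 42$)
$J = 18$ ($J = -89 + 107 = 18$)
$Z = -24$ ($Z = 18 - 42 = -24$)
$\left(Z + C{\left(-20,3 \right)}\right)^{2} = \left(-24 - 36\right)^{2} = \left(-60\right)^{2} = 3600$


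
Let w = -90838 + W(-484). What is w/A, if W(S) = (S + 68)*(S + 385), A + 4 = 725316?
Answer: -24827/362656 ≈ -0.068459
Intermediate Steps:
A = 725312 (A = -4 + 725316 = 725312)
W(S) = (68 + S)*(385 + S)
w = -49654 (w = -90838 + (26180 + (-484)² + 453*(-484)) = -90838 + (26180 + 234256 - 219252) = -90838 + 41184 = -49654)
w/A = -49654/725312 = -49654*1/725312 = -24827/362656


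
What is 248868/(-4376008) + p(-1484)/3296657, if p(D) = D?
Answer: -2271775907/39632410454 ≈ -0.057321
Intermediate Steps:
248868/(-4376008) + p(-1484)/3296657 = 248868/(-4376008) - 1484/3296657 = 248868*(-1/4376008) - 1484*1/3296657 = -62217/1094002 - 212/470951 = -2271775907/39632410454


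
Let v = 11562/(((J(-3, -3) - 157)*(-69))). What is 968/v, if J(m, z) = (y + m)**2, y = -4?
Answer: 1202256/1927 ≈ 623.90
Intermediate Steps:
J(m, z) = (-4 + m)**2
v = 1927/1242 (v = 11562/((((-4 - 3)**2 - 157)*(-69))) = 11562/((((-7)**2 - 157)*(-69))) = 11562/(((49 - 157)*(-69))) = 11562/((-108*(-69))) = 11562/7452 = 11562*(1/7452) = 1927/1242 ≈ 1.5515)
968/v = 968/(1927/1242) = 968*(1242/1927) = 1202256/1927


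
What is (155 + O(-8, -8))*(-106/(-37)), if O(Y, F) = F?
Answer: 15582/37 ≈ 421.14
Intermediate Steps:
(155 + O(-8, -8))*(-106/(-37)) = (155 - 8)*(-106/(-37)) = 147*(-106*(-1/37)) = 147*(106/37) = 15582/37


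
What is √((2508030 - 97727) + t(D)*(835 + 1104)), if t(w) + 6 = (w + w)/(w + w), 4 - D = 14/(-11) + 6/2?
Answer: 28*√3062 ≈ 1549.4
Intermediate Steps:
D = 25/11 (D = 4 - (14/(-11) + 6/2) = 4 - (14*(-1/11) + 6*(½)) = 4 - (-14/11 + 3) = 4 - 1*19/11 = 4 - 19/11 = 25/11 ≈ 2.2727)
t(w) = -5 (t(w) = -6 + (w + w)/(w + w) = -6 + (2*w)/((2*w)) = -6 + (2*w)*(1/(2*w)) = -6 + 1 = -5)
√((2508030 - 97727) + t(D)*(835 + 1104)) = √((2508030 - 97727) - 5*(835 + 1104)) = √(2410303 - 5*1939) = √(2410303 - 9695) = √2400608 = 28*√3062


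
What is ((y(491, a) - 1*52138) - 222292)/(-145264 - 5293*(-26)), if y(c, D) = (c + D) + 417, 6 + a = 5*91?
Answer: 273073/7646 ≈ 35.714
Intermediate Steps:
a = 449 (a = -6 + 5*91 = -6 + 455 = 449)
y(c, D) = 417 + D + c (y(c, D) = (D + c) + 417 = 417 + D + c)
((y(491, a) - 1*52138) - 222292)/(-145264 - 5293*(-26)) = (((417 + 449 + 491) - 1*52138) - 222292)/(-145264 - 5293*(-26)) = ((1357 - 52138) - 222292)/(-145264 + 137618) = (-50781 - 222292)/(-7646) = -273073*(-1/7646) = 273073/7646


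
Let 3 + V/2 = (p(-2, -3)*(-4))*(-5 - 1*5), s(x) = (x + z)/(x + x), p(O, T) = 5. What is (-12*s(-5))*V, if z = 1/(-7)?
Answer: -85104/35 ≈ -2431.5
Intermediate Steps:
z = -⅐ ≈ -0.14286
s(x) = (-⅐ + x)/(2*x) (s(x) = (x - ⅐)/(x + x) = (-⅐ + x)/((2*x)) = (-⅐ + x)*(1/(2*x)) = (-⅐ + x)/(2*x))
V = 394 (V = -6 + 2*((5*(-4))*(-5 - 1*5)) = -6 + 2*(-20*(-5 - 5)) = -6 + 2*(-20*(-10)) = -6 + 2*200 = -6 + 400 = 394)
(-12*s(-5))*V = -6*(-1 + 7*(-5))/(7*(-5))*394 = -6*(-1)*(-1 - 35)/(7*5)*394 = -6*(-1)*(-36)/(7*5)*394 = -12*18/35*394 = -216/35*394 = -85104/35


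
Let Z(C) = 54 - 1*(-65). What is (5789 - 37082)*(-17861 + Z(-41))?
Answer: 555200406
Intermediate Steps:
Z(C) = 119 (Z(C) = 54 + 65 = 119)
(5789 - 37082)*(-17861 + Z(-41)) = (5789 - 37082)*(-17861 + 119) = -31293*(-17742) = 555200406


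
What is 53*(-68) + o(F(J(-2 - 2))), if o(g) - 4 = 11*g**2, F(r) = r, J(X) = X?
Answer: -3424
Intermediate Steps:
o(g) = 4 + 11*g**2
53*(-68) + o(F(J(-2 - 2))) = 53*(-68) + (4 + 11*(-2 - 2)**2) = -3604 + (4 + 11*(-4)**2) = -3604 + (4 + 11*16) = -3604 + (4 + 176) = -3604 + 180 = -3424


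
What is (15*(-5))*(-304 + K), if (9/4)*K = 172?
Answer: 51200/3 ≈ 17067.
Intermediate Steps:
K = 688/9 (K = (4/9)*172 = 688/9 ≈ 76.444)
(15*(-5))*(-304 + K) = (15*(-5))*(-304 + 688/9) = -75*(-2048/9) = 51200/3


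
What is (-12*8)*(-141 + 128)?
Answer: 1248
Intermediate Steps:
(-12*8)*(-141 + 128) = -96*(-13) = 1248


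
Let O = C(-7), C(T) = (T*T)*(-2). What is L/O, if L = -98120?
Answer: 49060/49 ≈ 1001.2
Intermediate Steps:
C(T) = -2*T² (C(T) = T²*(-2) = -2*T²)
O = -98 (O = -2*(-7)² = -2*49 = -98)
L/O = -98120/(-98) = -1/98*(-98120) = 49060/49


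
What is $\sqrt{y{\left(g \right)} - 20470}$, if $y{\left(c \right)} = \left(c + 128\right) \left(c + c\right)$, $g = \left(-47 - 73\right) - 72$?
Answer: $\sqrt{4106} \approx 64.078$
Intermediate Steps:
$g = -192$ ($g = -120 - 72 = -192$)
$y{\left(c \right)} = 2 c \left(128 + c\right)$ ($y{\left(c \right)} = \left(128 + c\right) 2 c = 2 c \left(128 + c\right)$)
$\sqrt{y{\left(g \right)} - 20470} = \sqrt{2 \left(-192\right) \left(128 - 192\right) - 20470} = \sqrt{2 \left(-192\right) \left(-64\right) - 20470} = \sqrt{24576 - 20470} = \sqrt{4106}$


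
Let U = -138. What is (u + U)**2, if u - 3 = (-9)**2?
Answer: 2916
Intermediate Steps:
u = 84 (u = 3 + (-9)**2 = 3 + 81 = 84)
(u + U)**2 = (84 - 138)**2 = (-54)**2 = 2916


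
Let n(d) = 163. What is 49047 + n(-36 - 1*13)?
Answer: 49210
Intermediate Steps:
49047 + n(-36 - 1*13) = 49047 + 163 = 49210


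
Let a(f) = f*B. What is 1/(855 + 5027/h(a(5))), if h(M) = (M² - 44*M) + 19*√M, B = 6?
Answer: 139451010/117450688579 + 95513*√30/117450688579 ≈ 0.0011918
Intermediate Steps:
a(f) = 6*f (a(f) = f*6 = 6*f)
h(M) = M² - 44*M + 19*√M
1/(855 + 5027/h(a(5))) = 1/(855 + 5027/((6*5)² - 264*5 + 19*√(6*5))) = 1/(855 + 5027/(30² - 44*30 + 19*√30)) = 1/(855 + 5027/(900 - 1320 + 19*√30)) = 1/(855 + 5027/(-420 + 19*√30))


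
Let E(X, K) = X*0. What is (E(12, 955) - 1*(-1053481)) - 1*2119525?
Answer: -1066044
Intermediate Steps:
E(X, K) = 0
(E(12, 955) - 1*(-1053481)) - 1*2119525 = (0 - 1*(-1053481)) - 1*2119525 = (0 + 1053481) - 2119525 = 1053481 - 2119525 = -1066044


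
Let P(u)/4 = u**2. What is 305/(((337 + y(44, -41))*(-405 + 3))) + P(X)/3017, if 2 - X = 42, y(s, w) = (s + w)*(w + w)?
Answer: 33314945/15766842 ≈ 2.1130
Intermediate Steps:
y(s, w) = 2*w*(s + w) (y(s, w) = (s + w)*(2*w) = 2*w*(s + w))
X = -40 (X = 2 - 1*42 = 2 - 42 = -40)
P(u) = 4*u**2
305/(((337 + y(44, -41))*(-405 + 3))) + P(X)/3017 = 305/(((337 + 2*(-41)*(44 - 41))*(-405 + 3))) + (4*(-40)**2)/3017 = 305/(((337 + 2*(-41)*3)*(-402))) + (4*1600)*(1/3017) = 305/(((337 - 246)*(-402))) + 6400*(1/3017) = 305/((91*(-402))) + 6400/3017 = 305/(-36582) + 6400/3017 = 305*(-1/36582) + 6400/3017 = -305/36582 + 6400/3017 = 33314945/15766842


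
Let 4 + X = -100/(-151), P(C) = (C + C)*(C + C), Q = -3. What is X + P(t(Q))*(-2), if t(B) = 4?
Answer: -19832/151 ≈ -131.34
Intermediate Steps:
P(C) = 4*C**2 (P(C) = (2*C)*(2*C) = 4*C**2)
X = -504/151 (X = -4 - 100/(-151) = -4 - 100*(-1/151) = -4 + 100/151 = -504/151 ≈ -3.3377)
X + P(t(Q))*(-2) = -504/151 + (4*4**2)*(-2) = -504/151 + (4*16)*(-2) = -504/151 + 64*(-2) = -504/151 - 128 = -19832/151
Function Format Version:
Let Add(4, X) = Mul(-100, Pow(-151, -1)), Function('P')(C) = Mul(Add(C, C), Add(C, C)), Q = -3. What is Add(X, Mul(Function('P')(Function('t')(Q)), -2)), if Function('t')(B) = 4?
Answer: Rational(-19832, 151) ≈ -131.34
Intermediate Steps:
Function('P')(C) = Mul(4, Pow(C, 2)) (Function('P')(C) = Mul(Mul(2, C), Mul(2, C)) = Mul(4, Pow(C, 2)))
X = Rational(-504, 151) (X = Add(-4, Mul(-100, Pow(-151, -1))) = Add(-4, Mul(-100, Rational(-1, 151))) = Add(-4, Rational(100, 151)) = Rational(-504, 151) ≈ -3.3377)
Add(X, Mul(Function('P')(Function('t')(Q)), -2)) = Add(Rational(-504, 151), Mul(Mul(4, Pow(4, 2)), -2)) = Add(Rational(-504, 151), Mul(Mul(4, 16), -2)) = Add(Rational(-504, 151), Mul(64, -2)) = Add(Rational(-504, 151), -128) = Rational(-19832, 151)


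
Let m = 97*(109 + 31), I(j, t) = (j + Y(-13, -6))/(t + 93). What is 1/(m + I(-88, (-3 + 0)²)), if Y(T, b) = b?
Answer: 51/692533 ≈ 7.3643e-5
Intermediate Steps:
I(j, t) = (-6 + j)/(93 + t) (I(j, t) = (j - 6)/(t + 93) = (-6 + j)/(93 + t))
m = 13580 (m = 97*140 = 13580)
1/(m + I(-88, (-3 + 0)²)) = 1/(13580 + (-6 - 88)/(93 + (-3 + 0)²)) = 1/(13580 - 94/(93 + (-3)²)) = 1/(13580 - 94/(93 + 9)) = 1/(13580 - 94/102) = 1/(13580 + (1/102)*(-94)) = 1/(13580 - 47/51) = 1/(692533/51) = 51/692533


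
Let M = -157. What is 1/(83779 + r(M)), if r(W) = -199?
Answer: 1/83580 ≈ 1.1965e-5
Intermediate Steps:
1/(83779 + r(M)) = 1/(83779 - 199) = 1/83580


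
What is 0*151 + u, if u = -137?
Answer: -137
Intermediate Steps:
0*151 + u = 0*151 - 137 = 0 - 137 = -137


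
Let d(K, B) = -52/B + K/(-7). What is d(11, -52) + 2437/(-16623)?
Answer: -83551/116361 ≈ -0.71803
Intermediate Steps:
d(K, B) = -52/B - K/7 (d(K, B) = -52/B + K*(-⅐) = -52/B - K/7)
d(11, -52) + 2437/(-16623) = (-52/(-52) - ⅐*11) + 2437/(-16623) = (-52*(-1/52) - 11/7) + 2437*(-1/16623) = (1 - 11/7) - 2437/16623 = -4/7 - 2437/16623 = -83551/116361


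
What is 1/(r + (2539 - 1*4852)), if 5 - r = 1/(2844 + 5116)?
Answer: -7960/18371681 ≈ -0.00043328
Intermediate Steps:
r = 39799/7960 (r = 5 - 1/(2844 + 5116) = 5 - 1/7960 = 39799/7960 ≈ 4.9999)
1/(r + (2539 - 1*4852)) = 1/(39799/7960 + (2539 - 1*4852)) = 1/(39799/7960 + (2539 - 4852)) = 1/(39799/7960 - 2313) = 1/(-18371681/7960) = -7960/18371681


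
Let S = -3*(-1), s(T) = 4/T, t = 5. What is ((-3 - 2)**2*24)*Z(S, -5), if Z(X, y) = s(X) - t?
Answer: -2200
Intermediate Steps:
S = 3
Z(X, y) = -5 + 4/X (Z(X, y) = 4/X - 1*5 = 4/X - 5 = -5 + 4/X)
((-3 - 2)**2*24)*Z(S, -5) = ((-3 - 2)**2*24)*(-5 + 4/3) = ((-5)**2*24)*(-5 + 4*(1/3)) = (25*24)*(-5 + 4/3) = 600*(-11/3) = -2200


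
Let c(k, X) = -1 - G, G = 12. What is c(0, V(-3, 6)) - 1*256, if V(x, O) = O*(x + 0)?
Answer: -269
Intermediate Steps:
V(x, O) = O*x
c(k, X) = -13 (c(k, X) = -1 - 1*12 = -1 - 12 = -13)
c(0, V(-3, 6)) - 1*256 = -13 - 1*256 = -13 - 256 = -269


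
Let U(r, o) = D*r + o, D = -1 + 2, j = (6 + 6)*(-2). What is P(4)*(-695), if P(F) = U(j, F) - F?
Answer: 16680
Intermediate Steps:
j = -24 (j = 12*(-2) = -24)
D = 1
U(r, o) = o + r (U(r, o) = 1*r + o = r + o = o + r)
P(F) = -24 (P(F) = (F - 24) - F = (-24 + F) - F = -24)
P(4)*(-695) = -24*(-695) = 16680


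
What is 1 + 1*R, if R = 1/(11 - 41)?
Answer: 29/30 ≈ 0.96667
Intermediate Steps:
R = -1/30 (R = 1/(-30) = -1/30 ≈ -0.033333)
1 + 1*R = 1 + 1*(-1/30) = 1 - 1/30 = 29/30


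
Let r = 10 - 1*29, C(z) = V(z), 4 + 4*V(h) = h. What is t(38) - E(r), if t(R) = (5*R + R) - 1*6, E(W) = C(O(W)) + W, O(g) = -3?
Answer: 971/4 ≈ 242.75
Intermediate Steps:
V(h) = -1 + h/4
C(z) = -1 + z/4
r = -19 (r = 10 - 29 = -19)
E(W) = -7/4 + W (E(W) = (-1 + (¼)*(-3)) + W = (-1 - ¾) + W = -7/4 + W)
t(R) = -6 + 6*R (t(R) = 6*R - 6 = -6 + 6*R)
t(38) - E(r) = (-6 + 6*38) - (-7/4 - 19) = (-6 + 228) - 1*(-83/4) = 222 + 83/4 = 971/4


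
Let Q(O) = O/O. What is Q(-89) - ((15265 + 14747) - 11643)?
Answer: -18368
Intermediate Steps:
Q(O) = 1
Q(-89) - ((15265 + 14747) - 11643) = 1 - ((15265 + 14747) - 11643) = 1 - (30012 - 11643) = 1 - 1*18369 = 1 - 18369 = -18368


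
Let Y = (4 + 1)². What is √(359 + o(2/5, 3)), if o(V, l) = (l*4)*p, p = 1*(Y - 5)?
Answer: √599 ≈ 24.474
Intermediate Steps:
Y = 25 (Y = 5² = 25)
p = 20 (p = 1*(25 - 5) = 1*20 = 20)
o(V, l) = 80*l (o(V, l) = (l*4)*20 = (4*l)*20 = 80*l)
√(359 + o(2/5, 3)) = √(359 + 80*3) = √(359 + 240) = √599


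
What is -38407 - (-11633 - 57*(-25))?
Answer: -28199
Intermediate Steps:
-38407 - (-11633 - 57*(-25)) = -38407 - (-11633 - 1*(-1425)) = -38407 - (-11633 + 1425) = -38407 - 1*(-10208) = -38407 + 10208 = -28199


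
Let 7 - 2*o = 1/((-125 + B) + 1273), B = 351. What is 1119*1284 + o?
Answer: 2153762450/1499 ≈ 1.4368e+6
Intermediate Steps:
o = 5246/1499 (o = 7/2 - 1/(2*((-125 + 351) + 1273)) = 7/2 - 1/(2*(226 + 1273)) = 7/2 - 1/2/1499 = 7/2 - 1/2*1/1499 = 7/2 - 1/2998 = 5246/1499 ≈ 3.4997)
1119*1284 + o = 1119*1284 + 5246/1499 = 1436796 + 5246/1499 = 2153762450/1499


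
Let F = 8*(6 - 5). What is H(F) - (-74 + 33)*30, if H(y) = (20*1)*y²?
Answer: 2510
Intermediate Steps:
F = 8 (F = 8*1 = 8)
H(y) = 20*y²
H(F) - (-74 + 33)*30 = 20*8² - (-74 + 33)*30 = 20*64 - (-41)*30 = 1280 - 1*(-1230) = 1280 + 1230 = 2510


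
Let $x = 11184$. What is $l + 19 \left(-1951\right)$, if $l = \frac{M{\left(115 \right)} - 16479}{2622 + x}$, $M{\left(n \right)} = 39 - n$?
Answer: $- \frac{511791169}{13806} \approx -37070.0$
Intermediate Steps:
$l = - \frac{16555}{13806}$ ($l = \frac{\left(39 - 115\right) - 16479}{2622 + 11184} = \frac{\left(39 - 115\right) - 16479}{13806} = \left(-76 - 16479\right) \frac{1}{13806} = \left(-16555\right) \frac{1}{13806} = - \frac{16555}{13806} \approx -1.1991$)
$l + 19 \left(-1951\right) = - \frac{16555}{13806} + 19 \left(-1951\right) = - \frac{16555}{13806} - 37069 = - \frac{511791169}{13806}$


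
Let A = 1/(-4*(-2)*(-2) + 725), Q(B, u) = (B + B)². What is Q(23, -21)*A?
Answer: 2116/709 ≈ 2.9845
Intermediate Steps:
Q(B, u) = 4*B² (Q(B, u) = (2*B)² = 4*B²)
A = 1/709 (A = 1/(8*(-2) + 725) = 1/(-16 + 725) = 1/709 ≈ 0.0014104)
Q(23, -21)*A = (4*23²)*(1/709) = (4*529)*(1/709) = 2116*(1/709) = 2116/709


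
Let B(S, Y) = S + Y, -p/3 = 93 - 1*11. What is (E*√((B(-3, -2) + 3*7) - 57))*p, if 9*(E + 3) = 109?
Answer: -6724*I*√41/3 ≈ -14352.0*I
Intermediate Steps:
p = -246 (p = -3*(93 - 1*11) = -3*(93 - 11) = -3*82 = -246)
E = 82/9 (E = -3 + (⅑)*109 = -3 + 109/9 = 82/9 ≈ 9.1111)
(E*√((B(-3, -2) + 3*7) - 57))*p = (82*√(((-3 - 2) + 3*7) - 57)/9)*(-246) = (82*√((-5 + 21) - 57)/9)*(-246) = (82*√(16 - 57)/9)*(-246) = (82*√(-41)/9)*(-246) = (82*(I*√41)/9)*(-246) = (82*I*√41/9)*(-246) = -6724*I*√41/3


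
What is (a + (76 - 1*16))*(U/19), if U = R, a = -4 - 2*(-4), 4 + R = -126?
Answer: -8320/19 ≈ -437.89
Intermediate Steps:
R = -130 (R = -4 - 126 = -130)
a = 4 (a = -4 + 8 = 4)
U = -130
(a + (76 - 1*16))*(U/19) = (4 + (76 - 1*16))*(-130/19) = (4 + (76 - 16))*(-130*1/19) = (4 + 60)*(-130/19) = 64*(-130/19) = -8320/19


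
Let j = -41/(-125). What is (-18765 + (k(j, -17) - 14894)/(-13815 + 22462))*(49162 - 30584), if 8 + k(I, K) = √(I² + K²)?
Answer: -3014760871346/8647 + 18578*√4517306/1080875 ≈ -3.4865e+8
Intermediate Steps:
j = 41/125 (j = -41*(-1/125) = 41/125 ≈ 0.32800)
k(I, K) = -8 + √(I² + K²)
(-18765 + (k(j, -17) - 14894)/(-13815 + 22462))*(49162 - 30584) = (-18765 + ((-8 + √((41/125)² + (-17)²)) - 14894)/(-13815 + 22462))*(49162 - 30584) = (-18765 + ((-8 + √(1681/15625 + 289)) - 14894)/8647)*18578 = (-18765 + ((-8 + √(4517306/15625)) - 14894)*(1/8647))*18578 = (-18765 + ((-8 + √4517306/125) - 14894)*(1/8647))*18578 = (-18765 + (-14902 + √4517306/125)*(1/8647))*18578 = (-18765 + (-14902/8647 + √4517306/1080875))*18578 = (-162275857/8647 + √4517306/1080875)*18578 = -3014760871346/8647 + 18578*√4517306/1080875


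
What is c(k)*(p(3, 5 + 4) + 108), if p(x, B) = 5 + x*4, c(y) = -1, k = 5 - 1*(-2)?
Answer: -125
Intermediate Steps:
k = 7 (k = 5 + 2 = 7)
p(x, B) = 5 + 4*x
c(k)*(p(3, 5 + 4) + 108) = -((5 + 4*3) + 108) = -((5 + 12) + 108) = -(17 + 108) = -1*125 = -125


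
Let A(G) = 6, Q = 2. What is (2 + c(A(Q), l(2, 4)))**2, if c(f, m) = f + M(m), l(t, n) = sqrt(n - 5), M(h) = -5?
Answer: 9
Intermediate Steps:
l(t, n) = sqrt(-5 + n)
c(f, m) = -5 + f (c(f, m) = f - 5 = -5 + f)
(2 + c(A(Q), l(2, 4)))**2 = (2 + (-5 + 6))**2 = (2 + 1)**2 = 3**2 = 9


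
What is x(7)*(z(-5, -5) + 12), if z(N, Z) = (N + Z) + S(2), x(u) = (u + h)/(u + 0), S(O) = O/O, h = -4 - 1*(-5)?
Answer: 24/7 ≈ 3.4286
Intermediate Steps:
h = 1 (h = -4 + 5 = 1)
S(O) = 1
x(u) = (1 + u)/u (x(u) = (u + 1)/(u + 0) = (1 + u)/u)
z(N, Z) = 1 + N + Z (z(N, Z) = (N + Z) + 1 = 1 + N + Z)
x(7)*(z(-5, -5) + 12) = ((1 + 7)/7)*((1 - 5 - 5) + 12) = ((⅐)*8)*(-9 + 12) = (8/7)*3 = 24/7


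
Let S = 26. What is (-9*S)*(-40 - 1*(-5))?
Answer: 8190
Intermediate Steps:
(-9*S)*(-40 - 1*(-5)) = (-9*26)*(-40 - 1*(-5)) = -234*(-40 + 5) = -234*(-35) = 8190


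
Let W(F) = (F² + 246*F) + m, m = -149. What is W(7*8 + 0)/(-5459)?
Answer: -16763/5459 ≈ -3.0707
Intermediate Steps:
W(F) = -149 + F² + 246*F (W(F) = (F² + 246*F) - 149 = -149 + F² + 246*F)
W(7*8 + 0)/(-5459) = (-149 + (7*8 + 0)² + 246*(7*8 + 0))/(-5459) = (-149 + (56 + 0)² + 246*(56 + 0))*(-1/5459) = (-149 + 56² + 246*56)*(-1/5459) = (-149 + 3136 + 13776)*(-1/5459) = 16763*(-1/5459) = -16763/5459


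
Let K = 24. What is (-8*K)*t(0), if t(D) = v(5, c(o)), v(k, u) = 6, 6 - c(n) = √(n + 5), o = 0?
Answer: -1152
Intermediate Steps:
c(n) = 6 - √(5 + n) (c(n) = 6 - √(n + 5) = 6 - √(5 + n))
t(D) = 6
(-8*K)*t(0) = -8*24*6 = -192*6 = -1152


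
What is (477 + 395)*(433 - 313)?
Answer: 104640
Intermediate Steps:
(477 + 395)*(433 - 313) = 872*120 = 104640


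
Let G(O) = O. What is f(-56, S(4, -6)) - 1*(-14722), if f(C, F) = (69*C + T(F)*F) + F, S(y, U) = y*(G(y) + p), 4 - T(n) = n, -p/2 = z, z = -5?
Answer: 8002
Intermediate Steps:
p = 10 (p = -2*(-5) = 10)
T(n) = 4 - n
S(y, U) = y*(10 + y) (S(y, U) = y*(y + 10) = y*(10 + y))
f(C, F) = F + 69*C + F*(4 - F) (f(C, F) = (69*C + (4 - F)*F) + F = (69*C + F*(4 - F)) + F = F + 69*C + F*(4 - F))
f(-56, S(4, -6)) - 1*(-14722) = (4*(10 + 4) + 69*(-56) - 4*(10 + 4)*(-4 + 4*(10 + 4))) - 1*(-14722) = (4*14 - 3864 - 4*14*(-4 + 4*14)) + 14722 = (56 - 3864 - 1*56*(-4 + 56)) + 14722 = (56 - 3864 - 1*56*52) + 14722 = (56 - 3864 - 2912) + 14722 = -6720 + 14722 = 8002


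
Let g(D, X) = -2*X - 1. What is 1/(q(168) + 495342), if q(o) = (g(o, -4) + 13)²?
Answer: 1/495742 ≈ 2.0172e-6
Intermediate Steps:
g(D, X) = -1 - 2*X
q(o) = 400 (q(o) = ((-1 - 2*(-4)) + 13)² = ((-1 + 8) + 13)² = (7 + 13)² = 20² = 400)
1/(q(168) + 495342) = 1/(400 + 495342) = 1/495742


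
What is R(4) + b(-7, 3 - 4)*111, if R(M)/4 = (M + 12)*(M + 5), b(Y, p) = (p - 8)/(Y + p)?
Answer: 5607/8 ≈ 700.88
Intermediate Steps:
b(Y, p) = (-8 + p)/(Y + p)
R(M) = 4*(5 + M)*(12 + M) (R(M) = 4*((M + 12)*(M + 5)) = 4*((12 + M)*(5 + M)) = 4*((5 + M)*(12 + M)) = 4*(5 + M)*(12 + M))
R(4) + b(-7, 3 - 4)*111 = (240 + 4*4**2 + 68*4) + ((-8 + (3 - 4))/(-7 + (3 - 4)))*111 = (240 + 4*16 + 272) + ((-8 - 1)/(-7 - 1))*111 = (240 + 64 + 272) + (-9/(-8))*111 = 576 - 1/8*(-9)*111 = 576 + (9/8)*111 = 576 + 999/8 = 5607/8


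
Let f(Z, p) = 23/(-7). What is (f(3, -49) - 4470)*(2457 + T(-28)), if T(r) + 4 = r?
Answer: -75934025/7 ≈ -1.0848e+7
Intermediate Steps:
f(Z, p) = -23/7 (f(Z, p) = 23*(-⅐) = -23/7)
T(r) = -4 + r
(f(3, -49) - 4470)*(2457 + T(-28)) = (-23/7 - 4470)*(2457 + (-4 - 28)) = -31313*(2457 - 32)/7 = -31313/7*2425 = -75934025/7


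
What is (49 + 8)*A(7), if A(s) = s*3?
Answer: 1197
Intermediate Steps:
A(s) = 3*s
(49 + 8)*A(7) = (49 + 8)*(3*7) = 57*21 = 1197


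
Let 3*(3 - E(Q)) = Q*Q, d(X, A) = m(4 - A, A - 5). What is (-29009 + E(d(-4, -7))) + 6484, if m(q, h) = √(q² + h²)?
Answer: -67831/3 ≈ -22610.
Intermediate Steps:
m(q, h) = √(h² + q²)
d(X, A) = √((-5 + A)² + (4 - A)²) (d(X, A) = √((A - 5)² + (4 - A)²) = √((-5 + A)² + (4 - A)²))
E(Q) = 3 - Q²/3 (E(Q) = 3 - Q*Q/3 = 3 - Q²/3)
(-29009 + E(d(-4, -7))) + 6484 = (-29009 + (3 - ((-5 - 7)²/3 + (-4 - 7)²/3))) + 6484 = (-29009 + (3 - (√((-12)² + (-11)²))²/3)) + 6484 = (-29009 + (3 - (√(144 + 121))²/3)) + 6484 = (-29009 + (3 - (√265)²/3)) + 6484 = (-29009 + (3 - ⅓*265)) + 6484 = (-29009 + (3 - 265/3)) + 6484 = (-29009 - 256/3) + 6484 = -87283/3 + 6484 = -67831/3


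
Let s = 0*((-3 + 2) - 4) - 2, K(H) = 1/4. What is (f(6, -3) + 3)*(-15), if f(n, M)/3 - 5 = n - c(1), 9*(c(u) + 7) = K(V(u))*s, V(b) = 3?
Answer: -1715/2 ≈ -857.50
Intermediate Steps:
K(H) = 1/4
s = -2 (s = 0*(-1 - 4) - 2 = 0*(-5) - 2 = 0 - 2 = -2)
c(u) = -127/18 (c(u) = -7 + ((1/4)*(-2))/9 = -7 + (1/9)*(-1/2) = -7 - 1/18 = -127/18)
f(n, M) = 217/6 + 3*n (f(n, M) = 15 + 3*(n - 1*(-127/18)) = 15 + 3*(n + 127/18) = 15 + 3*(127/18 + n) = 15 + (127/6 + 3*n) = 217/6 + 3*n)
(f(6, -3) + 3)*(-15) = ((217/6 + 3*6) + 3)*(-15) = ((217/6 + 18) + 3)*(-15) = (325/6 + 3)*(-15) = (343/6)*(-15) = -1715/2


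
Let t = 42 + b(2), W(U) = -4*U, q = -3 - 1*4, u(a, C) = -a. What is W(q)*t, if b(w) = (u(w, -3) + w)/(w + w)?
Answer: 1176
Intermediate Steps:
q = -7 (q = -3 - 4 = -7)
b(w) = 0 (b(w) = (-w + w)/(w + w) = 0/((2*w)) = 0*(1/(2*w)) = 0)
t = 42 (t = 42 + 0 = 42)
W(q)*t = -4*(-7)*42 = 28*42 = 1176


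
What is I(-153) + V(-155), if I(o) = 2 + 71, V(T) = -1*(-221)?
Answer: 294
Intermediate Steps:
V(T) = 221
I(o) = 73
I(-153) + V(-155) = 73 + 221 = 294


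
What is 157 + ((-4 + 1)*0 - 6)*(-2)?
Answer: 169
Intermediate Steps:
157 + ((-4 + 1)*0 - 6)*(-2) = 157 + (-3*0 - 6)*(-2) = 157 + (0 - 6)*(-2) = 157 - 6*(-2) = 157 + 12 = 169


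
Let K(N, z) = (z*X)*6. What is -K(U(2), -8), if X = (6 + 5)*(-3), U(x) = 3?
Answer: -1584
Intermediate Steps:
X = -33 (X = 11*(-3) = -33)
K(N, z) = -198*z (K(N, z) = (z*(-33))*6 = -33*z*6 = -198*z)
-K(U(2), -8) = -(-198)*(-8) = -1*1584 = -1584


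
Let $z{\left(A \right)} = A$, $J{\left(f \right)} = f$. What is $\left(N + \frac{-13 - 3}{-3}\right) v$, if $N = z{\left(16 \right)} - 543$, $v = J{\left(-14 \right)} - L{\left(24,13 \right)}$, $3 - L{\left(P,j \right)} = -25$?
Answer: $21910$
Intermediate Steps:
$L{\left(P,j \right)} = 28$ ($L{\left(P,j \right)} = 3 - -25 = 3 + 25 = 28$)
$v = -42$ ($v = -14 - 28 = -42$)
$N = -527$ ($N = 16 - 543 = -527$)
$\left(N + \frac{-13 - 3}{-3}\right) v = \left(-527 + \frac{-13 - 3}{-3}\right) \left(-42\right) = \left(-527 - - \frac{16}{3}\right) \left(-42\right) = \left(-527 + \frac{16}{3}\right) \left(-42\right) = \left(- \frac{1565}{3}\right) \left(-42\right) = 21910$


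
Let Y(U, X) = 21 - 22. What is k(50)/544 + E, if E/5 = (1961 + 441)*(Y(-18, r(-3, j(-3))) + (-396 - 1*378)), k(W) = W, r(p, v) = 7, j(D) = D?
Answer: -2531707975/272 ≈ -9.3077e+6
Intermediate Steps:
Y(U, X) = -1
E = -9307750 (E = 5*((1961 + 441)*(-1 + (-396 - 1*378))) = 5*(2402*(-1 + (-396 - 378))) = 5*(2402*(-1 - 774)) = 5*(2402*(-775)) = 5*(-1861550) = -9307750)
k(50)/544 + E = 50/544 - 9307750 = 50*(1/544) - 9307750 = 25/272 - 9307750 = -2531707975/272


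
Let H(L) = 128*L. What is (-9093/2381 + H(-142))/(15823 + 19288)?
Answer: -43286149/83599291 ≈ -0.51778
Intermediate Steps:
(-9093/2381 + H(-142))/(15823 + 19288) = (-9093/2381 + 128*(-142))/(15823 + 19288) = (-9093*1/2381 - 18176)/35111 = (-9093/2381 - 18176)*(1/35111) = -43286149/2381*1/35111 = -43286149/83599291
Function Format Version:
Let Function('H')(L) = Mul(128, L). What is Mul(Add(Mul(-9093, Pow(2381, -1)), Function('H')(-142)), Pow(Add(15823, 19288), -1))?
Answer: Rational(-43286149, 83599291) ≈ -0.51778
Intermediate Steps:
Mul(Add(Mul(-9093, Pow(2381, -1)), Function('H')(-142)), Pow(Add(15823, 19288), -1)) = Mul(Add(Mul(-9093, Pow(2381, -1)), Mul(128, -142)), Pow(Add(15823, 19288), -1)) = Mul(Add(Mul(-9093, Rational(1, 2381)), -18176), Pow(35111, -1)) = Mul(Add(Rational(-9093, 2381), -18176), Rational(1, 35111)) = Mul(Rational(-43286149, 2381), Rational(1, 35111)) = Rational(-43286149, 83599291)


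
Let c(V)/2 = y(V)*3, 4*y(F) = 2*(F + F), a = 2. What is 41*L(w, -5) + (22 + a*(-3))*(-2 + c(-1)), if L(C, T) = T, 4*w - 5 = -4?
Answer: -333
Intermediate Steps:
w = ¼ (w = 5/4 + (¼)*(-4) = 5/4 - 1 = ¼ ≈ 0.25000)
y(F) = F (y(F) = (2*(F + F))/4 = (2*(2*F))/4 = (4*F)/4 = F)
c(V) = 6*V (c(V) = 2*(V*3) = 2*(3*V) = 6*V)
41*L(w, -5) + (22 + a*(-3))*(-2 + c(-1)) = 41*(-5) + (22 + 2*(-3))*(-2 + 6*(-1)) = -205 + (22 - 6)*(-2 - 6) = -205 + 16*(-8) = -205 - 128 = -333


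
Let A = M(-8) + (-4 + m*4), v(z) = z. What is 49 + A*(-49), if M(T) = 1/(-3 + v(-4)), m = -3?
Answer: 840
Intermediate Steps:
M(T) = -⅐ (M(T) = 1/(-3 - 4) = 1/(-7) = -⅐)
A = -113/7 (A = -⅐ + (-4 - 3*4) = -⅐ + (-4 - 12) = -⅐ - 16 = -113/7 ≈ -16.143)
49 + A*(-49) = 49 - 113/7*(-49) = 49 + 791 = 840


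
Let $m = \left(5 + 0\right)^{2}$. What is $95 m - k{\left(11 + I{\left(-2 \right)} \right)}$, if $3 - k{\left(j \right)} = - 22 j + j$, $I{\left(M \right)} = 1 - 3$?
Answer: $2183$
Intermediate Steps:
$m = 25$ ($m = 5^{2} = 25$)
$I{\left(M \right)} = -2$ ($I{\left(M \right)} = 1 - 3 = -2$)
$k{\left(j \right)} = 3 + 21 j$ ($k{\left(j \right)} = 3 - \left(- 22 j + j\right) = 3 - - 21 j = 3 + 21 j$)
$95 m - k{\left(11 + I{\left(-2 \right)} \right)} = 95 \cdot 25 - \left(3 + 21 \left(11 - 2\right)\right) = 2375 - \left(3 + 21 \cdot 9\right) = 2375 - \left(3 + 189\right) = 2375 - 192 = 2183$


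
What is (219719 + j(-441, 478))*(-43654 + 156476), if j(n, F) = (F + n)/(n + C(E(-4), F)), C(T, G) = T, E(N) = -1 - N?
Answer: 5428818919735/219 ≈ 2.4789e+10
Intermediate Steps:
j(n, F) = (F + n)/(3 + n) (j(n, F) = (F + n)/(n + (-1 - 1*(-4))) = (F + n)/(n + (-1 + 4)) = (F + n)/(n + 3) = (F + n)/(3 + n))
(219719 + j(-441, 478))*(-43654 + 156476) = (219719 + (478 - 441)/(3 - 441))*(-43654 + 156476) = (219719 + 37/(-438))*112822 = (219719 - 1/438*37)*112822 = (219719 - 37/438)*112822 = (96236885/438)*112822 = 5428818919735/219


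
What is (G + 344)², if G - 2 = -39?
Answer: 94249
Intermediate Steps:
G = -37 (G = 2 - 39 = -37)
(G + 344)² = (-37 + 344)² = 307² = 94249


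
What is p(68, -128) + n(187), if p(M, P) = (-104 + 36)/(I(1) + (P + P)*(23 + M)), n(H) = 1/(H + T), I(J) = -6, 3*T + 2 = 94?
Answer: 57155/7608103 ≈ 0.0075124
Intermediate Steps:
T = 92/3 (T = -⅔ + (⅓)*94 = -⅔ + 94/3 = 92/3 ≈ 30.667)
n(H) = 1/(92/3 + H) (n(H) = 1/(H + 92/3) = 1/(92/3 + H))
p(M, P) = -68/(-6 + 2*P*(23 + M)) (p(M, P) = (-104 + 36)/(-6 + (P + P)*(23 + M)) = -68/(-6 + (2*P)*(23 + M)) = -68/(-6 + 2*P*(23 + M)))
p(68, -128) + n(187) = -34/(-3 + 23*(-128) + 68*(-128)) + 3/(92 + 3*187) = -34/(-3 - 2944 - 8704) + 3/(92 + 561) = -34/(-11651) + 3/653 = -34*(-1/11651) + 3*(1/653) = 34/11651 + 3/653 = 57155/7608103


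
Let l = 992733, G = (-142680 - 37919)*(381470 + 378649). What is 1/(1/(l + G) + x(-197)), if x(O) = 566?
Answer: 137275738548/77698068018167 ≈ 0.0017668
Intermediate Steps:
G = -137276731281 (G = -180599*760119 = -137276731281)
1/(1/(l + G) + x(-197)) = 1/(1/(992733 - 137276731281) + 566) = 1/(1/(-137275738548) + 566) = 1/(-1/137275738548 + 566) = 1/(77698068018167/137275738548) = 137275738548/77698068018167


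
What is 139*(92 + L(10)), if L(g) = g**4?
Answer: 1402788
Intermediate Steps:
139*(92 + L(10)) = 139*(92 + 10**4) = 139*(92 + 10000) = 139*10092 = 1402788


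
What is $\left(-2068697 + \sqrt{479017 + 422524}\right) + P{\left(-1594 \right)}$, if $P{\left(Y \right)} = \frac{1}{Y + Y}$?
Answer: $- \frac{6595006037}{3188} + \sqrt{901541} \approx -2.0677 \cdot 10^{6}$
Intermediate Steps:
$P{\left(Y \right)} = \frac{1}{2 Y}$
$\left(-2068697 + \sqrt{479017 + 422524}\right) + P{\left(-1594 \right)} = \left(-2068697 + \sqrt{479017 + 422524}\right) + \frac{1}{2 \left(-1594\right)} = \left(-2068697 + \sqrt{901541}\right) + \frac{1}{2} \left(- \frac{1}{1594}\right) = \left(-2068697 + \sqrt{901541}\right) - \frac{1}{3188} = - \frac{6595006037}{3188} + \sqrt{901541}$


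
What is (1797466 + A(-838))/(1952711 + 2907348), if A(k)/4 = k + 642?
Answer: 1796682/4860059 ≈ 0.36968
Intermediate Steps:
A(k) = 2568 + 4*k (A(k) = 4*(k + 642) = 4*(642 + k) = 2568 + 4*k)
(1797466 + A(-838))/(1952711 + 2907348) = (1797466 + (2568 + 4*(-838)))/(1952711 + 2907348) = (1797466 + (2568 - 3352))/4860059 = (1797466 - 784)*(1/4860059) = 1796682*(1/4860059) = 1796682/4860059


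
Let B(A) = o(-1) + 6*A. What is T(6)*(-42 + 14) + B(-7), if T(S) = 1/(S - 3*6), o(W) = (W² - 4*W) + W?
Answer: -107/3 ≈ -35.667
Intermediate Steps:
o(W) = W² - 3*W
T(S) = 1/(-18 + S) (T(S) = 1/(S - 18) = 1/(-18 + S))
B(A) = 4 + 6*A (B(A) = -(-3 - 1) + 6*A = -1*(-4) + 6*A = 4 + 6*A)
T(6)*(-42 + 14) + B(-7) = (-42 + 14)/(-18 + 6) + (4 + 6*(-7)) = -28/(-12) + (4 - 42) = -1/12*(-28) - 38 = 7/3 - 38 = -107/3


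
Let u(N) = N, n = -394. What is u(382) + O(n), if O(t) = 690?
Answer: 1072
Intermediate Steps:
u(382) + O(n) = 382 + 690 = 1072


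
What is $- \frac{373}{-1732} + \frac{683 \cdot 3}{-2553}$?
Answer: $- \frac{865533}{1473932} \approx -0.58723$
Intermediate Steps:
$- \frac{373}{-1732} + \frac{683 \cdot 3}{-2553} = \left(-373\right) \left(- \frac{1}{1732}\right) + 2049 \left(- \frac{1}{2553}\right) = \frac{373}{1732} - \frac{683}{851} = - \frac{865533}{1473932}$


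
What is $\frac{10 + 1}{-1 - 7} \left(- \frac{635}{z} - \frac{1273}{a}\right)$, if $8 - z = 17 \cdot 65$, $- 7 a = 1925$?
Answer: $- \frac{785553}{109700} \approx -7.1609$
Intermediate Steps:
$a = -275$ ($a = \left(- \frac{1}{7}\right) 1925 = -275$)
$z = -1097$ ($z = 8 - 17 \cdot 65 = 8 - 1105 = -1097$)
$\frac{10 + 1}{-1 - 7} \left(- \frac{635}{z} - \frac{1273}{a}\right) = \frac{10 + 1}{-1 - 7} \left(- \frac{635}{-1097} - \frac{1273}{-275}\right) = \frac{11}{-8} \left(\left(-635\right) \left(- \frac{1}{1097}\right) - - \frac{1273}{275}\right) = 11 \left(- \frac{1}{8}\right) \left(\frac{635}{1097} + \frac{1273}{275}\right) = \left(- \frac{11}{8}\right) \frac{1571106}{301675} = - \frac{785553}{109700}$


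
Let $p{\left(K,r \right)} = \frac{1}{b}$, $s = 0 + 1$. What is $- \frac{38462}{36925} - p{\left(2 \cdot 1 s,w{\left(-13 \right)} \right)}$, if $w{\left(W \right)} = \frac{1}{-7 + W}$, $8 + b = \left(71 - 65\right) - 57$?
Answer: $- \frac{2232333}{2178575} \approx -1.0247$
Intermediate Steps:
$s = 1$
$b = -59$ ($b = -8 + \left(\left(71 - 65\right) - 57\right) = -8 + \left(6 - 57\right) = -8 - 51 = -59$)
$p{\left(K,r \right)} = - \frac{1}{59}$ ($p{\left(K,r \right)} = \frac{1}{-59} = - \frac{1}{59}$)
$- \frac{38462}{36925} - p{\left(2 \cdot 1 s,w{\left(-13 \right)} \right)} = - \frac{38462}{36925} - - \frac{1}{59} = \left(-38462\right) \frac{1}{36925} + \frac{1}{59} = - \frac{38462}{36925} + \frac{1}{59} = - \frac{2232333}{2178575}$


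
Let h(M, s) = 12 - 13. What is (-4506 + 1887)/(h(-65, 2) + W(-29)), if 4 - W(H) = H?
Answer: -2619/32 ≈ -81.844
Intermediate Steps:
h(M, s) = -1
W(H) = 4 - H
(-4506 + 1887)/(h(-65, 2) + W(-29)) = (-4506 + 1887)/(-1 + (4 - 1*(-29))) = -2619/(-1 + (4 + 29)) = -2619/(-1 + 33) = -2619/32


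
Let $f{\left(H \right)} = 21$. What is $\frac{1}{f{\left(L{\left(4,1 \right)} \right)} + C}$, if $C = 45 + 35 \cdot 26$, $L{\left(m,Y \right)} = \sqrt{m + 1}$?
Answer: $\frac{1}{976} \approx 0.0010246$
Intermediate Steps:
$L{\left(m,Y \right)} = \sqrt{1 + m}$
$C = 955$ ($C = 45 + 910 = 955$)
$\frac{1}{f{\left(L{\left(4,1 \right)} \right)} + C} = \frac{1}{21 + 955} = \frac{1}{976}$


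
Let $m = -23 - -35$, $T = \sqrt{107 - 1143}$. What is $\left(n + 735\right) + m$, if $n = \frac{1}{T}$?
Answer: $747 - \frac{i \sqrt{259}}{518} \approx 747.0 - 0.031068 i$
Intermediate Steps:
$T = 2 i \sqrt{259}$ ($T = \sqrt{-1036} = 2 i \sqrt{259} \approx 32.187 i$)
$n = - \frac{i \sqrt{259}}{518}$ ($n = \frac{1}{2 i \sqrt{259}} = - \frac{i \sqrt{259}}{518} \approx - 0.031069 i$)
$m = 12$ ($m = -23 + 35 = 12$)
$\left(n + 735\right) + m = \left(- \frac{i \sqrt{259}}{518} + 735\right) + 12 = \left(735 - \frac{i \sqrt{259}}{518}\right) + 12 = 747 - \frac{i \sqrt{259}}{518}$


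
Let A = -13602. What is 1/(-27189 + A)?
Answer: -1/40791 ≈ -2.4515e-5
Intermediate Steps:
1/(-27189 + A) = 1/(-27189 - 13602) = 1/(-40791) = -1/40791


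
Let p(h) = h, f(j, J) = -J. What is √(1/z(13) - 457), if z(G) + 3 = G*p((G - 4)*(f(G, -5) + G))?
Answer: I*√2021130210/2103 ≈ 21.378*I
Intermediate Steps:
z(G) = -3 + G*(-4 + G)*(5 + G) (z(G) = -3 + G*((G - 4)*(-1*(-5) + G)) = -3 + G*((-4 + G)*(5 + G)) = -3 + G*(-4 + G)*(5 + G))
√(1/z(13) - 457) = √(1/(-3 + 13*(-20 + 13 + 13²)) - 457) = √(1/(-3 + 13*(-20 + 13 + 169)) - 457) = √(1/(-3 + 13*162) - 457) = √(1/(-3 + 2106) - 457) = √(1/2103 - 457) = √(-961070/2103) = I*√2021130210/2103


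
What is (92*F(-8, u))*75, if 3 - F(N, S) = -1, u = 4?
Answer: 27600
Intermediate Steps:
F(N, S) = 4 (F(N, S) = 3 - 1*(-1) = 3 + 1 = 4)
(92*F(-8, u))*75 = (92*4)*75 = 368*75 = 27600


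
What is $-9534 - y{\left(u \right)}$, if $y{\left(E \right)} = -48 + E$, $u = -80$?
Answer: $-9406$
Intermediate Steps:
$-9534 - y{\left(u \right)} = -9534 - \left(-48 - 80\right) = -9534 - -128 = -9534 + 128 = -9406$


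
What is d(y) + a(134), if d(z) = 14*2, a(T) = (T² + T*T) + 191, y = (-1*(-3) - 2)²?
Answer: 36131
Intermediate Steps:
y = 1 (y = (3 - 2)² = 1² = 1)
a(T) = 191 + 2*T² (a(T) = (T² + T²) + 191 = 2*T² + 191 = 191 + 2*T²)
d(z) = 28
d(y) + a(134) = 28 + (191 + 2*134²) = 28 + (191 + 2*17956) = 28 + (191 + 35912) = 28 + 36103 = 36131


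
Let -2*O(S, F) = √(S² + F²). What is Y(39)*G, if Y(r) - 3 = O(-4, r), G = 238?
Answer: 714 - 119*√1537 ≈ -3951.3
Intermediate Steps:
O(S, F) = -√(F² + S²)/2 (O(S, F) = -√(S² + F²)/2 = -√(F² + S²)/2)
Y(r) = 3 - √(16 + r²)/2 (Y(r) = 3 - √(r² + (-4)²)/2 = 3 - √(r² + 16)/2 = 3 - √(16 + r²)/2)
Y(39)*G = (3 - √(16 + 39²)/2)*238 = (3 - √(16 + 1521)/2)*238 = (3 - √1537/2)*238 = 714 - 119*√1537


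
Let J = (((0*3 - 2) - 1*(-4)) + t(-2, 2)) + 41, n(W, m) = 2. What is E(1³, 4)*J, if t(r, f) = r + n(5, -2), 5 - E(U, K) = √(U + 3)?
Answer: 129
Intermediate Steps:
E(U, K) = 5 - √(3 + U) (E(U, K) = 5 - √(U + 3) = 5 - √(3 + U))
t(r, f) = 2 + r (t(r, f) = r + 2 = 2 + r)
J = 43 (J = (((0*3 - 2) - 1*(-4)) + (2 - 2)) + 41 = (((0 - 2) + 4) + 0) + 41 = ((-2 + 4) + 0) + 41 = (2 + 0) + 41 = 2 + 41 = 43)
E(1³, 4)*J = (5 - √(3 + 1³))*43 = (5 - √(3 + 1))*43 = (5 - √4)*43 = (5 - 1*2)*43 = (5 - 2)*43 = 3*43 = 129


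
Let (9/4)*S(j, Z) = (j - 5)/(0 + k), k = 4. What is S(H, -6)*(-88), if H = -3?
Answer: 704/9 ≈ 78.222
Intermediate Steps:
S(j, Z) = -5/9 + j/9 (S(j, Z) = 4*((j - 5)/(0 + 4))/9 = 4*((-5 + j)/4)/9 = 4*((-5 + j)*(¼))/9 = 4*(-5/4 + j/4)/9 = -5/9 + j/9)
S(H, -6)*(-88) = (-5/9 + (⅑)*(-3))*(-88) = (-5/9 - ⅓)*(-88) = -8/9*(-88) = 704/9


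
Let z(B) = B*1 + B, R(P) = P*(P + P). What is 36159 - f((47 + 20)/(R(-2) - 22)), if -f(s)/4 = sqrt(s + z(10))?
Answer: 36159 + 2*sqrt(2982)/7 ≈ 36175.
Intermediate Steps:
R(P) = 2*P**2 (R(P) = P*(2*P) = 2*P**2)
z(B) = 2*B (z(B) = B + B = 2*B)
f(s) = -4*sqrt(20 + s) (f(s) = -4*sqrt(s + 2*10) = -4*sqrt(s + 20) = -4*sqrt(20 + s))
36159 - f((47 + 20)/(R(-2) - 22)) = 36159 - (-4)*sqrt(20 + (47 + 20)/(2*(-2)**2 - 22)) = 36159 - (-4)*sqrt(20 + 67/(2*4 - 22)) = 36159 - (-4)*sqrt(20 + 67/(8 - 22)) = 36159 - (-4)*sqrt(20 + 67/(-14)) = 36159 - (-4)*sqrt(20 + 67*(-1/14)) = 36159 - (-4)*sqrt(20 - 67/14) = 36159 - (-4)*sqrt(213/14) = 36159 - (-4)*sqrt(2982)/14 = 36159 - (-2)*sqrt(2982)/7 = 36159 + 2*sqrt(2982)/7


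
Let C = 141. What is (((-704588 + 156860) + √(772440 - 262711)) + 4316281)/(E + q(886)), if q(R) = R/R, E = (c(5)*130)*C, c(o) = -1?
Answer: -3768553/18329 - √509729/18329 ≈ -205.65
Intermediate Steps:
E = -18330 (E = -1*130*141 = -130*141 = -18330)
q(R) = 1
(((-704588 + 156860) + √(772440 - 262711)) + 4316281)/(E + q(886)) = (((-704588 + 156860) + √(772440 - 262711)) + 4316281)/(-18330 + 1) = ((-547728 + √509729) + 4316281)/(-18329) = (3768553 + √509729)*(-1/18329) = -3768553/18329 - √509729/18329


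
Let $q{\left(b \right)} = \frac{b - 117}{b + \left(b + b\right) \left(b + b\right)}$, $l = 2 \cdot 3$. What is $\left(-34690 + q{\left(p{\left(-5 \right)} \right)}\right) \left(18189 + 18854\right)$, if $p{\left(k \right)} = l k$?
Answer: $- \frac{12850231953}{10} \approx -1.285 \cdot 10^{9}$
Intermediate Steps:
$l = 6$
$p{\left(k \right)} = 6 k$
$q{\left(b \right)} = \frac{-117 + b}{b + 4 b^{2}}$ ($q{\left(b \right)} = \frac{-117 + b}{b + 2 b 2 b} = \frac{-117 + b}{b + 4 b^{2}}$)
$\left(-34690 + q{\left(p{\left(-5 \right)} \right)}\right) \left(18189 + 18854\right) = \left(-34690 + \frac{-117 + 6 \left(-5\right)}{6 \left(-5\right) \left(1 + 4 \cdot 6 \left(-5\right)\right)}\right) \left(18189 + 18854\right) = \left(-34690 + \frac{-117 - 30}{\left(-30\right) \left(1 + 4 \left(-30\right)\right)}\right) 37043 = \left(-34690 - \frac{1}{30} \frac{1}{1 - 120} \left(-147\right)\right) 37043 = \left(-34690 - \frac{1}{30} \frac{1}{-119} \left(-147\right)\right) 37043 = \left(-34690 - \left(- \frac{1}{3570}\right) \left(-147\right)\right) 37043 = \left(-34690 - \frac{7}{170}\right) 37043 = \left(- \frac{5897307}{170}\right) 37043 = - \frac{12850231953}{10}$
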